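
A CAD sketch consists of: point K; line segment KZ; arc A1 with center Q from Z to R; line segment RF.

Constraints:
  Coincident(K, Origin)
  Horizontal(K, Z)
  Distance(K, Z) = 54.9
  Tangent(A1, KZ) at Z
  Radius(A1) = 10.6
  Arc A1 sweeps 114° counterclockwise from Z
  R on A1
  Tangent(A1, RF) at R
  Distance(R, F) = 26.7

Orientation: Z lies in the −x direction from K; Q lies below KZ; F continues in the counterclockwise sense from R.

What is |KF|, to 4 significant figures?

66.57

K is at the origin; K and Z share the same y with |KZ| = 54.9 and Z on the −x side, so Z = (-54.90, 0.000). Since A1 is tangent to KZ there, QZ ⟂ KZ, so Q = Z + (0, -10.6) = (-54.90, -10.60). On A1, Z sits at bearing 90° from Q; a 114° counterclockwise sweep puts R at bearing 204°, so R = Q + 10.6·(cos 204°, sin 204°) = (-64.58, -14.91). Tangency of A1 to RF means the radius QR is perpendicular to RF, so RF runs along (−sin 204°, cos 204°); with |RF| = 26.7, F = (-53.72, -39.30). Then |KF| = |F − K| = 66.57.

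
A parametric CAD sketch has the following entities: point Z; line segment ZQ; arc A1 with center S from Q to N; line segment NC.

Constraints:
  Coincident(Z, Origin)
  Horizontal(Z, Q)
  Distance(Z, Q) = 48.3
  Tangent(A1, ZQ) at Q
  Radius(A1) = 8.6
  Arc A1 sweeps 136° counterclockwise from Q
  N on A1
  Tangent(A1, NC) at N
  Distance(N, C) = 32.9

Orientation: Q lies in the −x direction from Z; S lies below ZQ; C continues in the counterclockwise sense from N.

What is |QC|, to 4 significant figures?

41.59

Z is at the origin; Z and Q share the same y with |ZQ| = 48.3 and Q on the −x side, so Q = (-48.30, 0.000). The tangent condition forces SQ to be normal to ZQ, so S = Q + (0, -8.6) = (-48.30, -8.600). On A1, Q sits at bearing 90° from S; a 136° counterclockwise sweep puts N at bearing 226°, so N = S + 8.6·(cos 226°, sin 226°) = (-54.27, -14.79). The tangent condition forces SN to be normal to NC, so NC runs along (−sin 226°, cos 226°); with |NC| = 32.9, C = (-30.61, -37.64). Then |QC| = |C − Q| = 41.59.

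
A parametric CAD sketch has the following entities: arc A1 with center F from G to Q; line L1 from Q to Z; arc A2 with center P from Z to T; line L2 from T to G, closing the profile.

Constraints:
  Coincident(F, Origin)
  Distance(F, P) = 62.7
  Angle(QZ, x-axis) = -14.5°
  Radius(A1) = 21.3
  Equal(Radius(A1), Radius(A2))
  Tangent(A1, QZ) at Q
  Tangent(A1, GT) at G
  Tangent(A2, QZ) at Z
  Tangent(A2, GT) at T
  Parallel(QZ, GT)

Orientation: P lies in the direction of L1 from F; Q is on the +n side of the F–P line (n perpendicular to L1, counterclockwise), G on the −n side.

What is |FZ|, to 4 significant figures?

66.22

Tangency of A1 to both parallel lines with radius 21.3 puts Q and G at F ± 21.3·n: Q = (5.333, 20.62), G = (-5.333, -20.62). Equal radii place Z and T the same way about P: Z = P + 21.3·n = (66.04, 4.923), T = P − 21.3·n = (55.37, -36.32). Then |FZ| = |Z − F| = 66.22.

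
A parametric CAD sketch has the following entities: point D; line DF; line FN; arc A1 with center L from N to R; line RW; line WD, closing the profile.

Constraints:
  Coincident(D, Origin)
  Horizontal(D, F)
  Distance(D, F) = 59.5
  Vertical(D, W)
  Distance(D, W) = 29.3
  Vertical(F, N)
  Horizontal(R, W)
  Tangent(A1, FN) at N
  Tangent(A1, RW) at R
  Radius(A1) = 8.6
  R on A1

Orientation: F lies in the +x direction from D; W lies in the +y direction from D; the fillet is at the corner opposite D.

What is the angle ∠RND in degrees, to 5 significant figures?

64.183°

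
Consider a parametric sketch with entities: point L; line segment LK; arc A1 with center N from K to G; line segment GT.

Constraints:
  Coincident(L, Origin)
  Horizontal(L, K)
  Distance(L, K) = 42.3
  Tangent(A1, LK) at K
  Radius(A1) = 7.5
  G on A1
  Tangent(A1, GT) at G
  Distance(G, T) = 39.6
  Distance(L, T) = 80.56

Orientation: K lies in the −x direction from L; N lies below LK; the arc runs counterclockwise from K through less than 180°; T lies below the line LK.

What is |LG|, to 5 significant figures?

48.127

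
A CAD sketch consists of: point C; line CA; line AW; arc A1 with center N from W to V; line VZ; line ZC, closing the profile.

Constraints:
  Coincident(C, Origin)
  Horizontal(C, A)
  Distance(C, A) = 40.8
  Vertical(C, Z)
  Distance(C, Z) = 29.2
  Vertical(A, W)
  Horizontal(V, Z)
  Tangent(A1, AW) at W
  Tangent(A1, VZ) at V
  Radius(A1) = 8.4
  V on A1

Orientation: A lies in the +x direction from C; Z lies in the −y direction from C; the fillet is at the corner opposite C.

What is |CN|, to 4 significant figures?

38.50

C is at the origin; CA is horizontal with |CA| = 40.8 and A on the +x side, so A = (40.80, 0.000). C and Z share the same x with |CZ| = 29.2 and Z on the −y side, so Z = (0.000, -29.20). The virtual corner opposite C is at (40.80, -29.20). The tangent condition forces NW to be normal to AW and tangency of A1 to VZ means the radius NV is perpendicular to VZ, with radius 8.4, so the center N sits 8.4 in from both sides at N = (32.40, -20.80). Then |CN| = |N − C| = 38.50.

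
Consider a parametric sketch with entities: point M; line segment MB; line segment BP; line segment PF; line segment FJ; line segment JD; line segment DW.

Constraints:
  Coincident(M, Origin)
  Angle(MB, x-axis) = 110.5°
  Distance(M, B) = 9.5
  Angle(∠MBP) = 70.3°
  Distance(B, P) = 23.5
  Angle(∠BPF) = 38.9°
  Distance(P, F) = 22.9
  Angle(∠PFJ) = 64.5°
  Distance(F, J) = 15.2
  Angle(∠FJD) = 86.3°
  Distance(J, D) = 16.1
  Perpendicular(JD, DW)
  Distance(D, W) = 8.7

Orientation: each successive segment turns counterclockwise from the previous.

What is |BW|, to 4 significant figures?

20.24

M is at the origin; MB runs at 110.5° with length 9.5, so B = (-3.327, 8.898). ∠MBP = 70.3° gives BP at -139.8° from the x-axis; with |BP| = 23.5, P = (-21.28, -6.270). ∠BPF = 38.9° gives PF at 1.300° from the x-axis; with |PF| = 22.9, F = (1.618, -5.750). ∠PFJ = 64.5° gives FJ at 116.8° from the x-axis; with |FJ| = 15.2, J = (-5.235, 7.817). ∠FJD = 86.3° gives JD at -149.5° from the x-axis; with |JD| = 16.1, D = (-19.11, -0.3544). JD is perpendicular to DW, so DW runs at -59.50°; with |DW| = 8.7, W = (-14.69, -7.851). Then |BW| = |W − B| = 20.24.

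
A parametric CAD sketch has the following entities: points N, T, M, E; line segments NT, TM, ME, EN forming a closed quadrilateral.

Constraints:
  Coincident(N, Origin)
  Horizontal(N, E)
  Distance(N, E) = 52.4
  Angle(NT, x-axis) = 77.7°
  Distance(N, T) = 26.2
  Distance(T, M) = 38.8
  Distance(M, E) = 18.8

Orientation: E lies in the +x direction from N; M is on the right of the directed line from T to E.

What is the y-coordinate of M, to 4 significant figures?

-1.201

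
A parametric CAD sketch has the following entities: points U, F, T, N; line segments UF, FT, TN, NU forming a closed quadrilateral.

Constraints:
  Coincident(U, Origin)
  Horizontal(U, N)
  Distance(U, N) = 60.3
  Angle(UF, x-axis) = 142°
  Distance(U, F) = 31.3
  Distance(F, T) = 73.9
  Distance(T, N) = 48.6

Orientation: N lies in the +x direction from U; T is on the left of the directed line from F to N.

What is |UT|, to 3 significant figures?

63.8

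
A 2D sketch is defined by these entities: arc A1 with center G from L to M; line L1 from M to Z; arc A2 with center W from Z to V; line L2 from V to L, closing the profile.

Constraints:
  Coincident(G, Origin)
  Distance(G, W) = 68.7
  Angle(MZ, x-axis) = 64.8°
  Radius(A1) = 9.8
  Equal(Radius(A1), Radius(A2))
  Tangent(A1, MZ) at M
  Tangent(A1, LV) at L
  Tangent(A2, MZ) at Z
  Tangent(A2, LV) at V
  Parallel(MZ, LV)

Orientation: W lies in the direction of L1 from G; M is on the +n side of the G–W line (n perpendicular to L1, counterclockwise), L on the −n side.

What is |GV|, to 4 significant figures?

69.40

Tangency of A1 to both parallel lines with radius 9.8 puts M and L at G ± 9.8·n: M = (-8.867, 4.173), L = (8.867, -4.173). Equal radii place Z and V the same way about W: Z = W + 9.8·n = (20.38, 66.33), V = W − 9.8·n = (38.12, 57.99). Then |GV| = |V − G| = 69.40.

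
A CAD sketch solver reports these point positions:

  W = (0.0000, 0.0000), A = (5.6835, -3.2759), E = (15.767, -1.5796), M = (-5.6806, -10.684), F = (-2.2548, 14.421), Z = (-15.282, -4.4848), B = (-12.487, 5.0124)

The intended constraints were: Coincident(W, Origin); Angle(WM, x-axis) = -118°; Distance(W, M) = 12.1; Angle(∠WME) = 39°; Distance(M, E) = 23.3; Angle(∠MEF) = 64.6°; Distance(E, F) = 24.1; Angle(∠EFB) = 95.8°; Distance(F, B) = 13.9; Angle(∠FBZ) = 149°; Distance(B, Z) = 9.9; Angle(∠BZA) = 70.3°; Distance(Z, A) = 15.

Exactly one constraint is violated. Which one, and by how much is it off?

Distance(Z, A) = 15 — off by 6.00.

W = (0.00, 0.00) ✓; WM at -118.0° ✓; |WM| = 12.10 ✓; ∠WME = 39.00° ✓; |ME| = 23.30 ✓; ∠MEF = 64.60° ✓; |EF| = 24.10 ✓; ∠EFB = 95.80° ✓; |FB| = 13.90 ✓; ∠FBZ = 149.0° ✓; |BZ| = 9.900 ✓; ∠BZA = 70.30° ✓; |ZA| = 21.00 ✗.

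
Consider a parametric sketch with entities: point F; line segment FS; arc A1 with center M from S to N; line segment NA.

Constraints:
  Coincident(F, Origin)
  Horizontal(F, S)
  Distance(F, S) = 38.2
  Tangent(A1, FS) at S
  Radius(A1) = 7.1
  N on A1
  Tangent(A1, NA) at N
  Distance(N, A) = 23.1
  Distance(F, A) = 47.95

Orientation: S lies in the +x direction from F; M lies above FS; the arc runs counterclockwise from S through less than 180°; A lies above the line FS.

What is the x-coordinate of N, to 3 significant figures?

44.8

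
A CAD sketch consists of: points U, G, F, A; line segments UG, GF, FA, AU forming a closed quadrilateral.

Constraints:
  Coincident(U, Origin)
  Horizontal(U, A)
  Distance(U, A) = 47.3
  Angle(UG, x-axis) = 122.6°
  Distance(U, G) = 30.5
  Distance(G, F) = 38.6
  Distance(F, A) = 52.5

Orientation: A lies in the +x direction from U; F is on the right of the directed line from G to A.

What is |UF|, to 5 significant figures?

11.604

Checks: |GF| = 38.60 ✓; |FA| = 52.50 ✓.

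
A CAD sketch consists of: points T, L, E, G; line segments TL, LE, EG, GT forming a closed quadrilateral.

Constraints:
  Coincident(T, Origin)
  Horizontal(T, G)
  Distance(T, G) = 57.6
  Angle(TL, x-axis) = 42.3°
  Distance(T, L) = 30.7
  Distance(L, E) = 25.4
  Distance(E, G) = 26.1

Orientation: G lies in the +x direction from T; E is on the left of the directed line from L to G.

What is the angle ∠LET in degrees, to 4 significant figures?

18.80°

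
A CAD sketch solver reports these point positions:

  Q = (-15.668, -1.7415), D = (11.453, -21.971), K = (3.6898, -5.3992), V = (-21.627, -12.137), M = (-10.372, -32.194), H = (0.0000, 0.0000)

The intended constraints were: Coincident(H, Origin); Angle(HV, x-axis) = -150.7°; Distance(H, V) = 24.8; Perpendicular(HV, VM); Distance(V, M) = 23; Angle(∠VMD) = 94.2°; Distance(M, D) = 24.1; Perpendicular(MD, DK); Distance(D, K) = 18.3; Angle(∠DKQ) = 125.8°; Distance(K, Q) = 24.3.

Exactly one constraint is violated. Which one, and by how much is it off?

Distance(K, Q) = 24.3 — off by 4.60.

H = (0.00, 0.00) ✓; HV at -150.7° ✓; |HV| = 24.80 ✓; ∠(HV, VM) = 90.00° ✓; |VM| = 23.00 ✓; ∠VMD = 94.20° ✓; |MD| = 24.10 ✓; ∠(MD, DK) = 90.00° ✓; |DK| = 18.30 ✓; ∠DKQ = 125.8° ✓; |KQ| = 19.70 ✗.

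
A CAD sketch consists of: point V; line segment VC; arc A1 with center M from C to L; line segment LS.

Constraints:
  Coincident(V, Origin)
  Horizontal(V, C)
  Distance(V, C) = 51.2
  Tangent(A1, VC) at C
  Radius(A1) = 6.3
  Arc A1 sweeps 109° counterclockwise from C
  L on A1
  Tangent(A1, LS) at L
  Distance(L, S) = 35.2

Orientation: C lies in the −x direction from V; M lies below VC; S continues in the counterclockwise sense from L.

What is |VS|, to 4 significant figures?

61.82

On A1, C sits at bearing 90° from M; a 109° counterclockwise sweep puts L at bearing 199°, so L = M + 6.3·(cos 199°, sin 199°) = (-57.16, -8.351). Tangency of A1 to LS means the radius ML is perpendicular to LS, so LS runs along (−sin 199°, cos 199°); with |LS| = 35.2, S = (-45.70, -41.63). Then |VS| = |S − V| = 61.82.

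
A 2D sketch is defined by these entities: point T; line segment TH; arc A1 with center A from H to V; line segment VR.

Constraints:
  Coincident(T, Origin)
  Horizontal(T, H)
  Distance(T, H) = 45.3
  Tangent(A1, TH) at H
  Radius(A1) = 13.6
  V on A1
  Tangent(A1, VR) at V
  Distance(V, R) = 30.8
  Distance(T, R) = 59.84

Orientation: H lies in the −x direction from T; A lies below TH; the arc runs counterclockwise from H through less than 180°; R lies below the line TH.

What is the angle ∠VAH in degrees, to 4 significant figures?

126.8°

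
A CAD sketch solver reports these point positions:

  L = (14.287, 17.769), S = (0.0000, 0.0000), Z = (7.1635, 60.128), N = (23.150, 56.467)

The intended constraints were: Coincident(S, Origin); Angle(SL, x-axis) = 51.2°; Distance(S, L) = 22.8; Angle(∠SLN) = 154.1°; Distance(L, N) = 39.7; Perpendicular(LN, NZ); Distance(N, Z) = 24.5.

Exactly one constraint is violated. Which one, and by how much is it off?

Distance(N, Z) = 24.5 — off by 8.10.

S = (0.00, 0.00) ✓; SL at 51.20° ✓; |SL| = 22.80 ✓; ∠SLN = 154.1° ✓; |LN| = 39.70 ✓; ∠(LN, NZ) = 90.00° ✓; |NZ| = 16.40 ✗.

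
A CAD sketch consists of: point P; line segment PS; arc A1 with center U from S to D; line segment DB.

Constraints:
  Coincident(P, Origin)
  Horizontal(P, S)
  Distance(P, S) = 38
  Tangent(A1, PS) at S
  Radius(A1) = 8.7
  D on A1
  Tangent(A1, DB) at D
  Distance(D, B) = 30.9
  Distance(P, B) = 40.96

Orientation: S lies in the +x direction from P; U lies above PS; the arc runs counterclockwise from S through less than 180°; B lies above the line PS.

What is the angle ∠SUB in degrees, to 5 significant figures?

146.70°

P is at the origin; P and S share the same y with |PS| = 38.0 and S on the +x side, so S = (38.000, 0.0000). The tangent condition forces US to be normal to PS, so U = S + (0, 8.7) = (38.000, 8.7000). Since UD ⟂ DB (tangency), |UB| = √(8.7² + 30.9²) = 32.101 regardless of where D sits on A1. So B lies on both circle(P, 40.96) and circle(U, 32.101); the above-PS intersection is B = (20.377, 35.532). D is the foot of the tangent from B: D = (43.705, 15.268).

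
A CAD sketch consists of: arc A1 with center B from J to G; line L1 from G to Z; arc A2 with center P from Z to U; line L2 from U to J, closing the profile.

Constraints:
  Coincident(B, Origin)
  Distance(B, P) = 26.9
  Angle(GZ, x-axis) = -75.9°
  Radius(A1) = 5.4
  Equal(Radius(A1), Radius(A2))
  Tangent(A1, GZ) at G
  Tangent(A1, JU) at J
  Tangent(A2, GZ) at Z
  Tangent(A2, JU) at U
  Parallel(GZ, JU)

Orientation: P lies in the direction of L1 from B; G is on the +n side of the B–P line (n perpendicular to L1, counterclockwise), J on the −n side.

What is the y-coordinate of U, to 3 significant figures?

-27.4

The slot axis is L1's direction at -75.9°, so u = (cos -75.9°, sin -75.9°) = (0.244, -0.970) and n = (−sin -75.9°, cos -75.9°) = (0.970, 0.244). B is at the origin and P lies 26.9 along u from B, so P = 26.9·u = (6.55, -26.1). Tangency of A1 to both parallel lines with radius 5.4 puts G and J at B ± 5.4·n: G = (5.24, 1.32), J = (-5.24, -1.32). Equal radii place Z and U the same way about P: Z = P + 5.4·n = (11.8, -24.8), U = P − 5.4·n = (1.32, -27.4). So U.y = -27.4.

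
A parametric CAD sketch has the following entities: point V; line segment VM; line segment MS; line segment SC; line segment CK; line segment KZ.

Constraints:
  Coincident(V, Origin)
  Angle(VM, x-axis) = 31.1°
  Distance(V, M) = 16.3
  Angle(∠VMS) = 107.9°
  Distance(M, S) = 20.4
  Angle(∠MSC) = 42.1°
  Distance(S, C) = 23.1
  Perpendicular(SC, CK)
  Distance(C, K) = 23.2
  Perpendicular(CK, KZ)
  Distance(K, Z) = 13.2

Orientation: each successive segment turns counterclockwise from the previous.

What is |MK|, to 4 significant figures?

12.41

∠MSC = 42.1° gives SC at -118.9° from the x-axis; with |SC| = 23.1, C = (-1.865, 8.057). SC is perpendicular to CK, so CK runs at -28.90°; with |CK| = 23.2, K = (18.45, -3.155). Then |MK| = |K − M| = 12.41.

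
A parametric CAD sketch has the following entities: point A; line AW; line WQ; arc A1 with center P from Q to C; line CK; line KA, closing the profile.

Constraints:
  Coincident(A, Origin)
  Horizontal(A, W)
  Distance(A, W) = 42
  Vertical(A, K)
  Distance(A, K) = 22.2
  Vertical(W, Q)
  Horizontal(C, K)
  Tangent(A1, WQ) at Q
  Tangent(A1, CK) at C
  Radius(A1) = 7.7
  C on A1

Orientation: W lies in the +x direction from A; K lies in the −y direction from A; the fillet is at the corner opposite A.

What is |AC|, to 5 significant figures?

40.857

A is at the origin; A and W share the same y with |AW| = 42.0 and W on the +x side, so W = (42.000, 0.0000). AK is vertical with |AK| = 22.2 and K on the −y side, so K = (0.0000, -22.200). The virtual corner opposite A is at (42.000, -22.200). Since A1 is tangent to WQ there, PQ ⟂ WQ and the tangent condition forces PC to be normal to CK, with radius 7.7, so the center P sits 7.7 in from both sides at P = (34.300, -14.500). That places the tangent points at Q = (42.000, -14.500) on WQ and C = (34.300, -22.200) on CK. Then |AC| = |C − A| = 40.857.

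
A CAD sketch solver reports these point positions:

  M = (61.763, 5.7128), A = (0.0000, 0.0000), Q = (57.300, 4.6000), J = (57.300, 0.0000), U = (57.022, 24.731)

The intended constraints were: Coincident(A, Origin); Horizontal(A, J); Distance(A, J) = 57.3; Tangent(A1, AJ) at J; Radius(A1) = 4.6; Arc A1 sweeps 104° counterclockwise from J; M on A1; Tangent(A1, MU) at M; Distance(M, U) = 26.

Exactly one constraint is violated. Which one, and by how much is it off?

Distance(M, U) = 26 — off by 6.40.

A = (0.00, 0.00) ✓; A.y = 0.00, J.y = 0.00 ✓; |AJ| = 57.30 ✓; ∠(QJ, JA) = 90.00° ✓; |QJ| = 4.600 ✓; bearing(Q→M) − bearing(Q→J) = 104.0° ✓; |QM| = 4.600 ✓; ∠(QM, MU) = 90.00° ✓; |MU| = 19.60 ✗.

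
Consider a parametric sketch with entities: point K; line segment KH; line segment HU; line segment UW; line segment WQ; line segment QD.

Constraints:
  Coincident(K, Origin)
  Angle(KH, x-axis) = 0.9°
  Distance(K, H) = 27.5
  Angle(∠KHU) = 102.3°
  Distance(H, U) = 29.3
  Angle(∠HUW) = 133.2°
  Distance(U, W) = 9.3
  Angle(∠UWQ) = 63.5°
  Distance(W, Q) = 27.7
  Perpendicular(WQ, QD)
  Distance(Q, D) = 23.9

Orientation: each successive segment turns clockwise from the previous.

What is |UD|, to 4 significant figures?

28.24

∠UWQ = 63.5° gives WQ at 119.9° from the x-axis; with |WQ| = 27.7, Q = (15.23, -11.83). The perpendicularity gives QD at right angles to WQ, so QD runs at 29.90°; with |QD| = 23.9, D = (35.95, 0.08682). Then |UD| = |D − U| = 28.24.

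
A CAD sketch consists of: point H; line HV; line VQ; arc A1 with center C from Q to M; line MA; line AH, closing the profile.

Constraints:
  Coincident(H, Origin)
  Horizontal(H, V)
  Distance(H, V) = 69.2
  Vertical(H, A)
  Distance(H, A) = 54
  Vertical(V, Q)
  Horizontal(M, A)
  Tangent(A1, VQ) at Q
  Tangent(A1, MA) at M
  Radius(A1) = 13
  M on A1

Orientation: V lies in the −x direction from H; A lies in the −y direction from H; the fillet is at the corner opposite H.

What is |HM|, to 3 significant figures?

77.9

The virtual corner opposite H is at (-69.2, -54.0). Since A1 is tangent to VQ there, CQ ⟂ VQ and tangency of A1 to MA means the radius CM is perpendicular to MA, with radius 13.0, so the center C sits 13.0 in from both sides at C = (-56.2, -41.0). That places the tangent points at Q = (-69.2, -41.0) on VQ and M = (-56.2, -54.0) on MA. Then |HM| = |M − H| = 77.9.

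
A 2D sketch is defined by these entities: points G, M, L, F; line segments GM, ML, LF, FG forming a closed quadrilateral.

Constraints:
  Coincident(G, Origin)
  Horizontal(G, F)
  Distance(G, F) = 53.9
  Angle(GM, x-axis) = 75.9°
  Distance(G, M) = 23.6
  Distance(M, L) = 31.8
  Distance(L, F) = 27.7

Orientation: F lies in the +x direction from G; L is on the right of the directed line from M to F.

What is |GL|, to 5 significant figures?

26.276

Checks: |ML| = 31.80 ✓; |LF| = 27.70 ✓.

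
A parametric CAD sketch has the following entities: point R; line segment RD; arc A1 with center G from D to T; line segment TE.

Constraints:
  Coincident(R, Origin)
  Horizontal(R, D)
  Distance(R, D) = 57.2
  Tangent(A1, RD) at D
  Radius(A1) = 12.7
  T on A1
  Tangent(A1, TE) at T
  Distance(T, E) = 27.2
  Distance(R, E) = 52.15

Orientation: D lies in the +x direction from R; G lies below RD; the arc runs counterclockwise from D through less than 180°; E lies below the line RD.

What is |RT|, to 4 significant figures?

45.91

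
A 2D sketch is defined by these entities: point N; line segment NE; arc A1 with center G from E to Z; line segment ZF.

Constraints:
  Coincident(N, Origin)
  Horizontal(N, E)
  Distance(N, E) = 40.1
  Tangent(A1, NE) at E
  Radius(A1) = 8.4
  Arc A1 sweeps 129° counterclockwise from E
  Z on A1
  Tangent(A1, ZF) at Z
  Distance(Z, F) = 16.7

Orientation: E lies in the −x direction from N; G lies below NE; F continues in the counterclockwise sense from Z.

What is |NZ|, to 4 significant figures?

48.60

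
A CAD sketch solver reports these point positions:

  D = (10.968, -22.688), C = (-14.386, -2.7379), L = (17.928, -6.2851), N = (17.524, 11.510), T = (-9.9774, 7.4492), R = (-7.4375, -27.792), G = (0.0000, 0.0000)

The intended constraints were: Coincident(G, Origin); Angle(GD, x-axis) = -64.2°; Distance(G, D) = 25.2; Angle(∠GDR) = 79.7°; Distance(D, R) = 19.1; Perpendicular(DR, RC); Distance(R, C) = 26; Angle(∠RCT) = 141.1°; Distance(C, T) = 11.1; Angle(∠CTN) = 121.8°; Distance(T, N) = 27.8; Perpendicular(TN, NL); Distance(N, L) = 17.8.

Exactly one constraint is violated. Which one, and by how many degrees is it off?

Perpendicular(TN, NL) — off by 7.10°.

G = (0.00, 0.00) ✓; GD at -64.20° ✓; |GD| = 25.20 ✓; ∠GDR = 79.70° ✓; |DR| = 19.10 ✓; ∠(DR, RC) = 90.00° ✓; |RC| = 26.00 ✓; ∠RCT = 141.1° ✓; |CT| = 11.10 ✓; ∠CTN = 121.8° ✓; |TN| = 27.80 ✓; ∠(TN, NL) = 97.10° ✗; |NL| = 17.80 ✓.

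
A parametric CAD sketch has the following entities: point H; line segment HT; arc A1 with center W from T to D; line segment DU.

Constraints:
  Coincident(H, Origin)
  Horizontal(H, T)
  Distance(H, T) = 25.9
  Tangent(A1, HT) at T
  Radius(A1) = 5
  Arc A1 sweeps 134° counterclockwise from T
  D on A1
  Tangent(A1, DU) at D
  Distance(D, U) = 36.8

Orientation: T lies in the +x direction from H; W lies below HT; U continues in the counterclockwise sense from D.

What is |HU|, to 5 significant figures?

59.265

On A1, T sits at bearing 90° from W; a 134° counterclockwise sweep puts D at bearing 224°, so D = W + 5.0·(cos 224°, sin 224°) = (22.303, -8.4733). The tangent condition forces WD to be normal to DU, so DU runs along (−sin 224°, cos 224°); with |DU| = 36.8, U = (47.867, -34.945). Then |HU| = |U − H| = 59.265.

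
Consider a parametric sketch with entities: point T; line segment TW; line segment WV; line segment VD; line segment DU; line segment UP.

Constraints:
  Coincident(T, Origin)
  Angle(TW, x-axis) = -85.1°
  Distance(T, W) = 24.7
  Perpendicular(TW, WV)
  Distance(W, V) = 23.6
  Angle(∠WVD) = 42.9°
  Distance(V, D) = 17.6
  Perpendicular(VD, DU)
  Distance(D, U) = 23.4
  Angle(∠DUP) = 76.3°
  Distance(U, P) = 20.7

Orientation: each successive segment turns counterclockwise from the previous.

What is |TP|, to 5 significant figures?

41.974

T is at the origin; TW runs at -85.1° with length 24.7, so W = (2.1098, -24.610). The perpendicularity gives WV at right angles to TW, so WV runs at 4.9000°; with |WV| = 23.6, V = (25.624, -22.594). ∠WVD = 42.9° gives VD at 142.00° from the x-axis; with |VD| = 17.6, D = (11.755, -11.758). The perpendicularity gives DU at right angles to VD, so DU runs at -128.00°; with |DU| = 23.4, U = (-2.6519, -30.198). ∠DUP = 76.3° gives UP at -24.300° from the x-axis; with |UP| = 20.7, P = (16.214, -38.716). Then |TP| = |P − T| = 41.974.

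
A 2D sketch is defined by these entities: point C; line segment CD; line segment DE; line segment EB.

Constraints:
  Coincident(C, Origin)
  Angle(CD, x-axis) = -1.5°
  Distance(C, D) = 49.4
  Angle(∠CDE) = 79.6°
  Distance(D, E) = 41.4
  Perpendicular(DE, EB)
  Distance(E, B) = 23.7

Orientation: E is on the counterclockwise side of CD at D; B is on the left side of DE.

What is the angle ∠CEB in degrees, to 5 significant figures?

33.764°

C is at the origin; CD runs at -1.5° with length 49.4, so D = 49.4·(cos -1.5°, sin -1.5°) = (49.383, -1.2931). ∠CDE = 79.6°, so DE runs at -1.5° + (180° − 79.6°) = 98.900° from the x-axis; with |DE| = 41.4, E = D + 41.4·(cos 98.900°, sin 98.900°) = (42.978, 39.608). The perpendicularity gives EB at right angles to DE; with |EB| = 23.7 on the left of DE, B = E + 23.7·(-0.98796, -0.15471) = (19.563, 35.942). Then cos ∠CEB = EC·EB / (|EC||EB|), giving 33.764°.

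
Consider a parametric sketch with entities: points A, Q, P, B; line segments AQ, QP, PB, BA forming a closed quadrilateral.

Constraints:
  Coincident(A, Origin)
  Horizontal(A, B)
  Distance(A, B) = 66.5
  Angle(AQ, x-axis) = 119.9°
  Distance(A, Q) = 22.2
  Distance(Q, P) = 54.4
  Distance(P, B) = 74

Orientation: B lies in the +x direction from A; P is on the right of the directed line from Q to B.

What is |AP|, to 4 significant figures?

33.87

Checks: |QP| = 54.40 ✓; |PB| = 74.00 ✓.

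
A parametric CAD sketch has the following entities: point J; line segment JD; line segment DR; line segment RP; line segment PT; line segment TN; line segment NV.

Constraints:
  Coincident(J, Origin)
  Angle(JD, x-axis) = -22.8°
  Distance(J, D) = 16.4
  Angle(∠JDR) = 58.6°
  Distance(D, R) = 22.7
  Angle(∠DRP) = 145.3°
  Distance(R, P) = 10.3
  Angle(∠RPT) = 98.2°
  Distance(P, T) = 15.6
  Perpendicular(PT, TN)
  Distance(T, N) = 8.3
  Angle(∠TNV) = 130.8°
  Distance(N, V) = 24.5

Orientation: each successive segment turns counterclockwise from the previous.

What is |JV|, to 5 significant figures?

21.728

J is at the origin; JD runs at -22.8° with length 16.4, so D = (15.119, -6.3553). ∠JDR = 58.6° gives DR at 98.600° from the x-axis; with |DR| = 22.7, R = (11.724, 16.090). ∠DRP = 145.3° gives RP at 133.30° from the x-axis; with |RP| = 10.3, P = (4.6602, 23.586). ∠RPT = 98.2° gives PT at -144.90° from the x-axis; with |PT| = 15.6, T = (-8.1030, 14.615). The perpendicularity gives TN at right angles to PT, so TN runs at -54.900°; with |TN| = 8.3, N = (-3.3304, 7.8248). ∠TNV = 130.8° gives NV at -5.7000° from the x-axis; with |NV| = 24.5, V = (21.048, 5.3915). Then |JV| = |V − J| = 21.728.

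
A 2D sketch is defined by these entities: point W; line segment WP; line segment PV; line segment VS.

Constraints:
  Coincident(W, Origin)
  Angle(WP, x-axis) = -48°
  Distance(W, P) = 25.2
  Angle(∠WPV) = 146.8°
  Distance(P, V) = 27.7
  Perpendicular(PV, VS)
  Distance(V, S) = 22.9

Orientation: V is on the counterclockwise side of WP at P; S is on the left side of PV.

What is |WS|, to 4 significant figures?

49.63

∠WPV = 146.8°, so PV runs at -48.0° + (180° − 146.8°) = -14.80° from the x-axis; with |PV| = 27.7, V = P + 27.7·(cos -14.80°, sin -14.80°) = (43.64, -25.80). PV ⟂ VS; with |VS| = 22.9 on the left of PV, S = V + 22.9·(0.2554, 0.9668) = (49.49, -3.663). Then |WS| = |S − W| = 49.63.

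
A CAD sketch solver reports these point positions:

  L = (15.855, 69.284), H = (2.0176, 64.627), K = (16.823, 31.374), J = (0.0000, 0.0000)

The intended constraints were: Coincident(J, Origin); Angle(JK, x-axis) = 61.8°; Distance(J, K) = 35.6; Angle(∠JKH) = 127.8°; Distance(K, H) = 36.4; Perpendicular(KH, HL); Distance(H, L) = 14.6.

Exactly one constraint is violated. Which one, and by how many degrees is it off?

Perpendicular(KH, HL) — off by 5.40°.

J = (0.00, 0.00) ✓; JK at 61.80° ✓; |JK| = 35.60 ✓; ∠JKH = 127.8° ✓; |KH| = 36.40 ✓; ∠(KH, HL) = 95.40° ✗; |HL| = 14.60 ✓.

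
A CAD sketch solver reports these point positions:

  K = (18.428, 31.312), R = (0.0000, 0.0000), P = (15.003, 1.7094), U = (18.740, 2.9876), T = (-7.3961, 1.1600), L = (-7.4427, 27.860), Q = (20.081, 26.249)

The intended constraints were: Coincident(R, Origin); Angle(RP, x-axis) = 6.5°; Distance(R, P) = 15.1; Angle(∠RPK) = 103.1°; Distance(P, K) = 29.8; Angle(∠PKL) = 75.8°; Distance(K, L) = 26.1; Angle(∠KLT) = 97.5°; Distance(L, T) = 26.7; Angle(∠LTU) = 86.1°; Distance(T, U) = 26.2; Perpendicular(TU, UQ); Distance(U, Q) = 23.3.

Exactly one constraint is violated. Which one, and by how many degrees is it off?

Perpendicular(TU, UQ) — off by 7.30°.

R = (0.00, 0.00) ✓; RP at 6.500° ✓; |RP| = 15.10 ✓; ∠RPK = 103.1° ✓; |PK| = 29.80 ✓; ∠PKL = 75.80° ✓; |KL| = 26.10 ✓; ∠KLT = 97.50° ✓; |LT| = 26.70 ✓; ∠LTU = 86.10° ✓; |TU| = 26.20 ✓; ∠(TU, UQ) = 82.70° ✗; |UQ| = 23.30 ✓.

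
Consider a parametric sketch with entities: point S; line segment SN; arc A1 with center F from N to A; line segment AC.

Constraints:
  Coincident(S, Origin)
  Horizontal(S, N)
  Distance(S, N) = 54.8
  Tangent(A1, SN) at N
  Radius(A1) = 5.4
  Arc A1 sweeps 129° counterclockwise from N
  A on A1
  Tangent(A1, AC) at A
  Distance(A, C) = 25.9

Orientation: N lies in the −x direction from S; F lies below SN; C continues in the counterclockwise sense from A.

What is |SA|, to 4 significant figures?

59.65

S is at the origin; S and N share the same y with |SN| = 54.8 and N on the −x side, so N = (-54.80, 0.000). Since A1 is tangent to SN there, FN ⟂ SN, so F = N + (0, -5.4) = (-54.80, -5.400). On A1, N sits at bearing 90° from F; a 129° counterclockwise sweep puts A at bearing 219°, so A = F + 5.4·(cos 219°, sin 219°) = (-59.00, -8.798). Then |SA| = |A − S| = 59.65.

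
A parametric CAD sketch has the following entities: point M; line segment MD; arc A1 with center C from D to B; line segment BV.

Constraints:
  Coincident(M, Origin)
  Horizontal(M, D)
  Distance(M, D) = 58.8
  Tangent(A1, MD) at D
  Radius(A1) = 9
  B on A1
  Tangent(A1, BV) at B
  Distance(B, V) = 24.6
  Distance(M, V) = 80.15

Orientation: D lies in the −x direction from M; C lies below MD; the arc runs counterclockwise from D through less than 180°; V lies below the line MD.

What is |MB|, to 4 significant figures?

67.76

M is at the origin; M and D share the same y with |MD| = 58.8 and D on the −x side, so D = (-58.80, 0.000). Tangency of A1 to MD means the radius CD is perpendicular to MD, so C = D + (0, -9) = (-58.80, -9.000). Since CB ⟂ BV (tangency), |CV| = √(9.0² + 24.6²) = 26.19 regardless of where B sits on A1. So V lies on both circle(M, 80.15) and circle(C, 26.19); the below-MD intersection is V = (-74.27, -30.14). B is the foot of the tangent from V: B = (-67.45, -6.505).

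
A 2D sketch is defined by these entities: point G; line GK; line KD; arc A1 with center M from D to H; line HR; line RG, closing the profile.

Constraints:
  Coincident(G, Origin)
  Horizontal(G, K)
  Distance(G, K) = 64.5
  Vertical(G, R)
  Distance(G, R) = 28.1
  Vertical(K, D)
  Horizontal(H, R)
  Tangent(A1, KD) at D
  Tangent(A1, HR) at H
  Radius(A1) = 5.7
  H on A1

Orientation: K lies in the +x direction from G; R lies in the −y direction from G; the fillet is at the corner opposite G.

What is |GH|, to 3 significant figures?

65.2

G is at the origin; GK is horizontal with |GK| = 64.5 and K on the +x side, so K = (64.5, 0.00). G and R share the same x with |GR| = 28.1 and R on the −y side, so R = (0.00, -28.1). The virtual corner opposite G is at (64.5, -28.1). A1 meets KD tangentially, so MD is at right angles to KD and A1 meets HR tangentially, so MH is at right angles to HR, with radius 5.7, so the center M sits 5.7 in from both sides at M = (58.8, -22.4). That places the tangent points at D = (64.5, -22.4) on KD and H = (58.8, -28.1) on HR. Then |GH| = |H − G| = 65.2.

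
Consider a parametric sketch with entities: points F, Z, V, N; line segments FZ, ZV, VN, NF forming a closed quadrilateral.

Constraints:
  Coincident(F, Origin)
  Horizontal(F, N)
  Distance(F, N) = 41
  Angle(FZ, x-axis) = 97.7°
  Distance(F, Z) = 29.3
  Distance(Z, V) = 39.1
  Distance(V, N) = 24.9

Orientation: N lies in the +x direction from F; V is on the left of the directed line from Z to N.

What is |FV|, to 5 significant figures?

42.403

F is at the origin; FN is horizontal with |FN| = 41.0 and N in +x, so N = (41.0, 0). FZ runs at 97.7° with |FZ| = 29.3, so Z = (-3.9258, 29.036). V is determined by |ZV| = 39.1 and |VN| = 24.9 together: it lies at the intersection of circle(Z, 39.1) and circle(N, 24.9). With |ZN| = 53.492, the foot of the radical line on ZN is 35.241 from Z and the perpendicular offset is √(39.1² − 35.241²) = 16.938. Taking the left-of-ZN solution: V = (34.866, 24.133).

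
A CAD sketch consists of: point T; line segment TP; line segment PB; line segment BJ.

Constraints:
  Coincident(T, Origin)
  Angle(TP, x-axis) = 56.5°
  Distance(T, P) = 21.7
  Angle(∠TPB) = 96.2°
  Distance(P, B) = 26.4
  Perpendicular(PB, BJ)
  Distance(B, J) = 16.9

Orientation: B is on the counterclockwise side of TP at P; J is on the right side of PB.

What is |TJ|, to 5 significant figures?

48.025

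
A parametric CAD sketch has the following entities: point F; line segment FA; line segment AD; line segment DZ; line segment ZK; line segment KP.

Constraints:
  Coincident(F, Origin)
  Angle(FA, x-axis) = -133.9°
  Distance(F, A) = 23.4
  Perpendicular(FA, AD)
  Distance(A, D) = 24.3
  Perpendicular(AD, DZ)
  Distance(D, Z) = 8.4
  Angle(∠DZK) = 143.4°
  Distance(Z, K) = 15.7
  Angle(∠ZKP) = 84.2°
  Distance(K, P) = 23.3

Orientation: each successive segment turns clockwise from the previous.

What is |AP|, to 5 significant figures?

5.7579

F is at the origin; FA runs at -133.9° with length 23.4, so A = (-16.226, -16.861). The perpendicularity gives AD at right angles to FA, so AD runs at 136.10°; with |AD| = 24.3, D = (-33.735, -0.011232). AD ⟂ DZ, so DZ runs at 46.100°; with |DZ| = 8.4, Z = (-27.910, 6.0414). ∠DZK = 143.4° gives ZK at 9.5000° from the x-axis; with |ZK| = 15.7, K = (-12.426, 8.6326). ∠ZKP = 84.2° gives KP at -86.300° from the x-axis; with |KP| = 23.3, P = (-10.922, -14.619). Then |AP| = |P − A| = 5.7579.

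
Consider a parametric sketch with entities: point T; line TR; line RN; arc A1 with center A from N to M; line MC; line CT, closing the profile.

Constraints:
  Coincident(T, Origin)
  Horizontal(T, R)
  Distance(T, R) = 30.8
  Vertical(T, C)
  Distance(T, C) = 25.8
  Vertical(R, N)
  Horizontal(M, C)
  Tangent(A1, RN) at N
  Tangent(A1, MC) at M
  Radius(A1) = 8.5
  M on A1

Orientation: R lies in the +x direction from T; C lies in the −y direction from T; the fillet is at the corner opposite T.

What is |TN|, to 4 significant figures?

35.33

T is at the origin; TR is horizontal with |TR| = 30.8 and R on the +x side, so R = (30.80, 0.000). T and C share the same x with |TC| = 25.8 and C on the −y side, so C = (0.000, -25.80). The virtual corner opposite T is at (30.80, -25.80). A1 meets RN tangentially, so AN is at right angles to RN and tangency of A1 to MC means the radius AM is perpendicular to MC, with radius 8.5, so the center A sits 8.5 in from both sides at A = (22.30, -17.30). That places the tangent points at N = (30.80, -17.30) on RN and M = (22.30, -25.80) on MC. Then |TN| = |N − T| = 35.33.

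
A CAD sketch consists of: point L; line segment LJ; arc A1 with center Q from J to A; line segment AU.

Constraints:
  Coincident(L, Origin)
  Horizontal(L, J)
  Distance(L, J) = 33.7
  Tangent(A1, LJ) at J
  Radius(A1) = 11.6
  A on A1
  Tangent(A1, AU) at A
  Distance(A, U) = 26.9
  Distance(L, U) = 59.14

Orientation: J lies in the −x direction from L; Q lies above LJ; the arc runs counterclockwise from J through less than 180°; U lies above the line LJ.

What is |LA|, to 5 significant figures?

32.345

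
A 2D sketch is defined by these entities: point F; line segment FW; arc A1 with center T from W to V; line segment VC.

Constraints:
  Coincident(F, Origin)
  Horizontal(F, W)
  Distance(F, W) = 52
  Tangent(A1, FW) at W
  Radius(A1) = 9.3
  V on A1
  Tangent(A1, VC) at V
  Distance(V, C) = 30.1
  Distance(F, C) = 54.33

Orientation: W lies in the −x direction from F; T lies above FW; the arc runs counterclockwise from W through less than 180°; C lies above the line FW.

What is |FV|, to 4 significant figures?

43.54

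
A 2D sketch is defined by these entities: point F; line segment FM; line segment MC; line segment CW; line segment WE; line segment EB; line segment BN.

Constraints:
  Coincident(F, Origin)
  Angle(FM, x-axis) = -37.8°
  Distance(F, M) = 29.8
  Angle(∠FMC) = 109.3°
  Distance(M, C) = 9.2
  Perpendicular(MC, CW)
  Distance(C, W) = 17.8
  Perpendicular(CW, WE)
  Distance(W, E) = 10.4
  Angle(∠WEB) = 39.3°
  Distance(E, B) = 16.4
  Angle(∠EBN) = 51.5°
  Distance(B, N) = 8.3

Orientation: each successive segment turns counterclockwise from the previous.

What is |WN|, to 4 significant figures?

3.187

∠WEB = 39.3° gives EB at -6.400° from the x-axis; with |EB| = 16.4, B = (29.17, -5.799). ∠EBN = 51.5° gives BN at 122.1° from the x-axis; with |BN| = 8.3, N = (24.76, 1.232). Then |WN| = |N − W| = 3.187.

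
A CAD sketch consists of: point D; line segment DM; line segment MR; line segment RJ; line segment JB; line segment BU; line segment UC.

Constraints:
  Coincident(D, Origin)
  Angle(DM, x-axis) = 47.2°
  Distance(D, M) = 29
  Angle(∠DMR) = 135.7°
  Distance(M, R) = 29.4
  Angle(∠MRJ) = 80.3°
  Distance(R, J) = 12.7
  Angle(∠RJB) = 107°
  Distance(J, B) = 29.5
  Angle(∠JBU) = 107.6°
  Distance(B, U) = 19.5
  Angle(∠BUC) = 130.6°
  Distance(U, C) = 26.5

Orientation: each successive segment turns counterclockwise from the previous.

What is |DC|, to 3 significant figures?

50.6

∠JBU = 107.6° gives BU at -23.4° from the x-axis; with |BU| = 19.5, U = (21.4, 11.1). ∠BUC = 130.6° gives UC at 26.0° from the x-axis; with |UC| = 26.5, C = (45.2, 22.7). Then |DC| = |C − D| = 50.6.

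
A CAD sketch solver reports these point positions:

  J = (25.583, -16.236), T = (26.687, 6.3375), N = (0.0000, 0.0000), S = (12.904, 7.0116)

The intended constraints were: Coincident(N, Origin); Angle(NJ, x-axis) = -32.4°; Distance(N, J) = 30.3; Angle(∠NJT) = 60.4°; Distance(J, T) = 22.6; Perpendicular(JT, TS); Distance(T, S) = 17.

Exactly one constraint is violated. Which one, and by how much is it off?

Distance(T, S) = 17 — off by 3.20.

N = (0.00, 0.00) ✓; NJ at -32.40° ✓; |NJ| = 30.30 ✓; ∠NJT = 60.40° ✓; |JT| = 22.60 ✓; ∠(JT, TS) = 90.00° ✓; |TS| = 13.80 ✗.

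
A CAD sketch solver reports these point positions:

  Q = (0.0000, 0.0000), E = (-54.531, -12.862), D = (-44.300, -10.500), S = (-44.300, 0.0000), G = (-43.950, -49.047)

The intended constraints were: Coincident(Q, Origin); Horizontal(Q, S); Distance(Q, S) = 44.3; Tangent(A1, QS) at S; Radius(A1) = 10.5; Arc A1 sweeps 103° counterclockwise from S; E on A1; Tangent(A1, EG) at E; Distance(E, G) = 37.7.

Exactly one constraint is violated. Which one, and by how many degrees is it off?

Tangent(A1, EG) at E — off by 3.30°.

Q = (0.00, 0.00) ✓; Q.y = 0.00, S.y = 0.00 ✓; |QS| = 44.30 ✓; ∠(DS, SQ) = 90.00° ✓; |DS| = 10.50 ✓; bearing(D→E) − bearing(D→S) = 103.0° ✓; |DE| = 10.50 ✓; ∠(DE, EG) = 86.70° ✗; |EG| = 37.70 ✓.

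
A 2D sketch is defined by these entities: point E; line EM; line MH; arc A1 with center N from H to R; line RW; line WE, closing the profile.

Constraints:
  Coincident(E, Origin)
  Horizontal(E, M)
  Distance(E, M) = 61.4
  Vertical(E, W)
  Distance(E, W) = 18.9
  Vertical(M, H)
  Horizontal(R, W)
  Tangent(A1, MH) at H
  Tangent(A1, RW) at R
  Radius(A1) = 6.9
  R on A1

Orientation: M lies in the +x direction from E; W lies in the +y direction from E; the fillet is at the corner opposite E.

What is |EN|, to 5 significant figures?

55.805

E and W share the same x with |EW| = 18.9 and W on the +y side, so W = (0.0000, 18.900). The virtual corner opposite E is at (61.400, 18.900). The tangent condition forces NH to be normal to MH and tangency of A1 to RW means the radius NR is perpendicular to RW, with radius 6.9, so the center N sits 6.9 in from both sides at N = (54.500, 12.000). Then |EN| = |N − E| = 55.805.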